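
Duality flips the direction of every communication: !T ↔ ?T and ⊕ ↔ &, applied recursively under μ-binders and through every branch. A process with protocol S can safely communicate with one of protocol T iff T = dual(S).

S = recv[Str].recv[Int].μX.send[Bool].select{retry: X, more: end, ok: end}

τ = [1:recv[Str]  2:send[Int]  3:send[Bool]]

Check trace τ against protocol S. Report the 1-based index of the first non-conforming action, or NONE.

@1 recv[Str]  match  residual = recv[Int].μX.…
@2 got send[Int], protocol expects recv[Int]  ✗

2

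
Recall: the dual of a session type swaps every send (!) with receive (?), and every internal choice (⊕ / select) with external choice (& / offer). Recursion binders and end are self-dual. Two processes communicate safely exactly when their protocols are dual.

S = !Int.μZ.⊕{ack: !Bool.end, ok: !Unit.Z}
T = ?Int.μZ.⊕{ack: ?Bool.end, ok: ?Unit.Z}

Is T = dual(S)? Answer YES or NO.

NO

!Int | ?Int  ✓
  μZ | μZ  ✓ (rec unchanged)
    ⊕{ack,ok} | ⊕{ack,ok}  ✗ choice polarity not flipped — not dual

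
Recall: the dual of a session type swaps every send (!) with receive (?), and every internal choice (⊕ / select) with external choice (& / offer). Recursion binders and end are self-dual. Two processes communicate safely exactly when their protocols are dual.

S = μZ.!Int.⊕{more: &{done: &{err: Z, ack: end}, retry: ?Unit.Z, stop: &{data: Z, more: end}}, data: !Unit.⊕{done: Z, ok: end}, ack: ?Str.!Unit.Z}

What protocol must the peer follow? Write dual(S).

μZ.?Int.&{more: ⊕{done: ⊕{err: Z, ack: end}, retry: !Unit.Z, stop: ⊕{data: Z, more: end}}, data: ?Unit.&{done: Z, ok: end}, ack: !Str.?Unit.Z}

μZ → μZ  (rec unchanged)
  !Int → ?Int
    ⊕{more,data,ack} → &{more,data,ack}  (⊕→&)
      [more]
        &{done,retry,stop} → ⊕{done,retry,stop}  (external→internal)
          [done]
            &{err,ack} → ⊕{err,ack}  (external→internal)
              [err]
                Z ↦ Z
              [ack]
                end ↦ end
          [retry]
            ?Unit → !Unit
              Z ↦ Z
          [stop]
            &{data,more} → ⊕{data,more}  (external→internal)
              [data]
                Z ↦ Z
              [more]
                end ↦ end
      [data]
        !Unit → ?Unit
          ⊕{done,ok} → &{done,ok}  (⊕→&)
            [done]
              Z ↦ Z
            [ok]
              end ↦ end
      [ack]
        ?Str → !Str
          !Unit → ?Unit
            Z ↦ Z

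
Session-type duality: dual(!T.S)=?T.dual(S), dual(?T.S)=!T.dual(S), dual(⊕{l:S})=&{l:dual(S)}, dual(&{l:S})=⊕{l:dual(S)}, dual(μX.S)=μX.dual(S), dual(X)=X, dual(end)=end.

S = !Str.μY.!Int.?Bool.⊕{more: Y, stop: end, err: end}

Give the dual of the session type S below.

!Str = ?Str
  μY = μY  (rec unchanged)
    !Int = ?Int
      ?Bool = !Bool
        ⊕{more,stop,err} = &{more,stop,err}  (select→offer)
          [more]
            Y ↦ Y
          [stop]
            end ↦ end
          [err]
            end ↦ end

?Str.μY.?Int.!Bool.&{more: Y, stop: end, err: end}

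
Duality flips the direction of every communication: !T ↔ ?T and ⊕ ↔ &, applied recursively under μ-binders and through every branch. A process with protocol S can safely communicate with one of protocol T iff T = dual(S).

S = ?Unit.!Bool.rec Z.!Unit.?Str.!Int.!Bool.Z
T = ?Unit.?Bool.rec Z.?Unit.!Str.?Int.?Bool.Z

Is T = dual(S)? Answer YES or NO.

?Unit vs ?Unit  ✗ same direction on both sides — not dual

NO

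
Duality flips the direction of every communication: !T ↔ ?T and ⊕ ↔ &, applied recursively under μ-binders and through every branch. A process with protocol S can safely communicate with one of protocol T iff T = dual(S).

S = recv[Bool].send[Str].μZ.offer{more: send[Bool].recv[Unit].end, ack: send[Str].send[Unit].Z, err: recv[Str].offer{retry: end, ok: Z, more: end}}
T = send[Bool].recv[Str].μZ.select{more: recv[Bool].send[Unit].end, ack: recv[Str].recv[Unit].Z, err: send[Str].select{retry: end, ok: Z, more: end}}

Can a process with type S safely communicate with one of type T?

recv[Bool] vs send[Bool]  ✓
  send[Str] vs recv[Str]  ✓
    μZ vs μZ  ✓ (rec unchanged)
      offer{more,ack,err} vs select{more,ack,err}  ✓ labels match
        • more:
          send[Bool] vs recv[Bool]  ✓
            recv[Unit] vs send[Unit]  ✓
              end vs end  ✓
        • ack:
          send[Str] vs recv[Str]  ✓
            send[Unit] vs recv[Unit]  ✓
              Z vs Z  ✓
        • err:
          recv[Str] vs send[Str]  ✓
            offer{retry,ok,more} vs select{retry,ok,more}  ✓ labels match
              • retry:
                end vs end  ✓
              • ok:
                Z vs Z  ✓
              • more:
                end vs end  ✓

YES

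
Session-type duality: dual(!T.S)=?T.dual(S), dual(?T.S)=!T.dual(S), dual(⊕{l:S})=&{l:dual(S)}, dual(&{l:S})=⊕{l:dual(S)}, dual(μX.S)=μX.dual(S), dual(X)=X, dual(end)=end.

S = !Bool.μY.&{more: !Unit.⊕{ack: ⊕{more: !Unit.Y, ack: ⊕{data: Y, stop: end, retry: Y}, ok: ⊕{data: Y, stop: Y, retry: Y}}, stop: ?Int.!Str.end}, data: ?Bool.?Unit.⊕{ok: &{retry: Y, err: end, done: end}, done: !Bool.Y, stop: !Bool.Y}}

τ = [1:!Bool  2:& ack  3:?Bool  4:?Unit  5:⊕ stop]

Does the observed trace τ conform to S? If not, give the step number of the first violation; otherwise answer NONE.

step 1: !Bool  ✓  cont: μY.…
step 2: got & ack, protocol expects & more or & data  ✗

2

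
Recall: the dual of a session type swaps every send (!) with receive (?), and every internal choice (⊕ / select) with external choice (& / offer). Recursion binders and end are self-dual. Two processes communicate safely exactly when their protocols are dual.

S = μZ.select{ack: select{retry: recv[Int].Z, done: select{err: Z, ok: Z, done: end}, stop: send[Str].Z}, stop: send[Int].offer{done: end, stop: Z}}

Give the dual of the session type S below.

μZ.offer{ack: offer{retry: send[Int].Z, done: offer{err: Z, ok: Z, done: end}, stop: recv[Str].Z}, stop: recv[Int].select{done: end, stop: Z}}

μZ = μZ  (rec unchanged)
  select{ack,stop} = offer{ack,stop}  (internal→external)
    [ack]
      select{retry,done,stop} = offer{retry,done,stop}  (internal→external)
        [retry]
          recv[Int] = send[Int]
            Z ↦ Z
        [done]
          select{err,ok,done} = offer{err,ok,done}  (internal→external)
            [err]
              Z ↦ Z
            [ok]
              Z ↦ Z
            [done]
              end ↦ end
        [stop]
          send[Str] = recv[Str]
            Z ↦ Z
    [stop]
      send[Int] = recv[Int]
        offer{done,stop} = select{done,stop}  (offer→select)
          [done]
            end ↦ end
          [stop]
            Z ↦ Z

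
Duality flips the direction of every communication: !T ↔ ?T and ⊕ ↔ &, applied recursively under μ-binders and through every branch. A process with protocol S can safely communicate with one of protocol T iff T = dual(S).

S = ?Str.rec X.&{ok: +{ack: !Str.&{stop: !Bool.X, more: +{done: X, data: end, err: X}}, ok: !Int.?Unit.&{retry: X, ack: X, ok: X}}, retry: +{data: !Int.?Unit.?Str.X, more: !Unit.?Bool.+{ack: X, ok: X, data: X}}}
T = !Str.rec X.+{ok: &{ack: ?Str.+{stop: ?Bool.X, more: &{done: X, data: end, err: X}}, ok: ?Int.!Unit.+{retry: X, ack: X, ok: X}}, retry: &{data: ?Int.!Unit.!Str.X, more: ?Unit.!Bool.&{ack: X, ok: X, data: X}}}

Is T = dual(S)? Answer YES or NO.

?Str ‖ !Str  ✓
  rec X ‖ rec X  ✓ (binder kept)
    &{ok,retry} ‖ +{ok,retry}  ✓ same labels
      case ok:
        +{ack,ok} ‖ &{ack,ok}  ✓ same labels
          case ack:
            !Str ‖ ?Str  ✓
              &{stop,more} ‖ +{stop,more}  ✓ same labels
                case stop:
                  !Bool ‖ ?Bool  ✓
                    X ‖ X  ✓
                case more:
                  +{done,data,err} ‖ &{done,data,err}  ✓ same labels
                    case done:
                      X ‖ X  ✓
                    case data:
                      end ‖ end  ✓
                    case err:
                      X ‖ X  ✓
          case ok:
            !Int ‖ ?Int  ✓
              ?Unit ‖ !Unit  ✓
                &{retry,ack,ok} ‖ +{retry,ack,ok}  ✓ same labels
                  case retry:
                    X ‖ X  ✓
                  case ack:
                    X ‖ X  ✓
                  case ok:
                    X ‖ X  ✓
      case retry:
        +{data,more} ‖ &{data,more}  ✓ same labels
          case data:
            !Int ‖ ?Int  ✓
              ?Unit ‖ !Unit  ✓
                ?Str ‖ !Str  ✓
                  X ‖ X  ✓
          case more:
            !Unit ‖ ?Unit  ✓
              ?Bool ‖ !Bool  ✓
                +{ack,ok,data} ‖ &{ack,ok,data}  ✓ same labels
                  case ack:
                    X ‖ X  ✓
                  case ok:
                    X ‖ X  ✓
                  case data:
                    X ‖ X  ✓

YES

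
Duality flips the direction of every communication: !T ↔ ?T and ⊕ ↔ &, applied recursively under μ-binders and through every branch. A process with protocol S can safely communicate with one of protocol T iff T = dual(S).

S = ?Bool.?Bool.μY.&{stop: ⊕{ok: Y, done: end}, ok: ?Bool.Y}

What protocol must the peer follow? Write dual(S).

?Bool = !Bool
  ?Bool = !Bool
    μY = μY  (binder kept)
      &{stop,ok} = ⊕{stop,ok}  (external→internal)
        case stop:
          ⊕{ok,done} = &{ok,done}  (⊕→&)
            case ok:
              Y ↦ Y
            case done:
              end ↦ end
        case ok:
          ?Bool = !Bool
            Y ↦ Y

!Bool.!Bool.μY.⊕{stop: &{ok: Y, done: end}, ok: !Bool.Y}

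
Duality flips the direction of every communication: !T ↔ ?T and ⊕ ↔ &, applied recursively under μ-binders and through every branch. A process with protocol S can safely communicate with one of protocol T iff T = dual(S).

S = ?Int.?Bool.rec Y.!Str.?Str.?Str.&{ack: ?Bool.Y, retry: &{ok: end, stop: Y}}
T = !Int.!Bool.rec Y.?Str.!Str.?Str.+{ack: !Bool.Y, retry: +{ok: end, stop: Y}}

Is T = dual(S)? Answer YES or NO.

?Int ‖ !Int  ok
  ?Bool ‖ !Bool  ok
    rec Y ‖ rec Y  ok (binder kept)
      !Str ‖ ?Str  ok
        ?Str ‖ !Str  ok
          ?Str ‖ ?Str  ✗ same direction on both sides — not dual

NO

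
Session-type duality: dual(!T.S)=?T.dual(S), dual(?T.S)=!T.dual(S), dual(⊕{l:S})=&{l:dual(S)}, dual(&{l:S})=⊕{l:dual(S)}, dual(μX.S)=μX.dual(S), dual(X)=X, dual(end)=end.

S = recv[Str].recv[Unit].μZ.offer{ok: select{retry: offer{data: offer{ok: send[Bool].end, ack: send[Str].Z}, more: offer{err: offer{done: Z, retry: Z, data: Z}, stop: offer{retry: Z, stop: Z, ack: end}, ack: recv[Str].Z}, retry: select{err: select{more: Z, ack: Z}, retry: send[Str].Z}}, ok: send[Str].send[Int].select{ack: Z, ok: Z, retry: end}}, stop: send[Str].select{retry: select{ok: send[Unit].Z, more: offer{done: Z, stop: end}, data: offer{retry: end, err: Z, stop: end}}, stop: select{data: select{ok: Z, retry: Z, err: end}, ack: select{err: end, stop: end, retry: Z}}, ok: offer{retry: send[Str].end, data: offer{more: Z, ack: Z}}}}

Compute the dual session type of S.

send[Str].send[Unit].μZ.select{ok: offer{retry: select{data: select{ok: recv[Bool].end, ack: recv[Str].Z}, more: select{err: select{done: Z, retry: Z, data: Z}, stop: select{retry: Z, stop: Z, ack: end}, ack: send[Str].Z}, retry: offer{err: offer{more: Z, ack: Z}, retry: recv[Str].Z}}, ok: recv[Str].recv[Int].offer{ack: Z, ok: Z, retry: end}}, stop: recv[Str].offer{retry: offer{ok: recv[Unit].Z, more: select{done: Z, stop: end}, data: select{retry: end, err: Z, stop: end}}, stop: offer{data: offer{ok: Z, retry: Z, err: end}, ack: offer{err: end, stop: end, retry: Z}}, ok: select{retry: recv[Str].end, data: select{more: Z, ack: Z}}}}

recv[Str] → send[Str]
  recv[Unit] → send[Unit]
    μZ → μZ  (binder kept)
      offer{ok,stop} → select{ok,stop}  (&→⊕)
        case ok:
          select{retry,ok} → offer{retry,ok}  (⊕→&)
            case retry:
              offer{data,more,retry} → select{data,more,retry}  (&→⊕)
                case data:
                  offer{ok,ack} → select{ok,ack}  (&→⊕)
                    case ok:
                      send[Bool] → recv[Bool]
                        end self-dual
                    case ack:
                      send[Str] → recv[Str]
                        Z self-dual
                case more:
                  offer{err,stop,ack} → select{err,stop,ack}  (&→⊕)
                    case err:
                      offer{done,retry,data} → select{done,retry,data}  (&→⊕)
                        case done:
                          Z self-dual
                        case retry:
                          Z self-dual
                        case data:
                          Z self-dual
                    case stop:
                      offer{retry,stop,ack} → select{retry,stop,ack}  (&→⊕)
                        case retry:
                          Z self-dual
                        case stop:
                          Z self-dual
                        case ack:
                          end self-dual
                    case ack:
                      recv[Str] → send[Str]
                        Z self-dual
                case retry:
                  select{err,retry} → offer{err,retry}  (⊕→&)
                    case err:
                      select{more,ack} → offer{more,ack}  (⊕→&)
                        case more:
                          Z self-dual
                        case ack:
                          Z self-dual
                    case retry:
                      send[Str] → recv[Str]
                        Z self-dual
            case ok:
              send[Str] → recv[Str]
                send[Int] → recv[Int]
                  select{ack,ok,retry} → offer{ack,ok,retry}  (⊕→&)
                    case ack:
                      Z self-dual
                    case ok:
                      Z self-dual
                    case retry:
                      end self-dual
        case stop:
          send[Str] → recv[Str]
            select{retry,stop,ok} → offer{retry,stop,ok}  (⊕→&)
              case retry:
                select{ok,more,data} → offer{ok,more,data}  (⊕→&)
                  case ok:
                    send[Unit] → recv[Unit]
                      Z self-dual
                  case more:
                    offer{done,stop} → select{done,stop}  (&→⊕)
                      case done:
                        Z self-dual
                      case stop:
                        end self-dual
                  case data:
                    offer{retry,err,stop} → select{retry,err,stop}  (&→⊕)
                      case retry:
                        end self-dual
                      case err:
                        Z self-dual
                      case stop:
                        end self-dual
              case stop:
                select{data,ack} → offer{data,ack}  (⊕→&)
                  case data:
                    select{ok,retry,err} → offer{ok,retry,err}  (⊕→&)
                      case ok:
                        Z self-dual
                      case retry:
                        Z self-dual
                      case err:
                        end self-dual
                  case ack:
                    select{err,stop,retry} → offer{err,stop,retry}  (⊕→&)
                      case err:
                        end self-dual
                      case stop:
                        end self-dual
                      case retry:
                        Z self-dual
              case ok:
                offer{retry,data} → select{retry,data}  (&→⊕)
                  case retry:
                    send[Str] → recv[Str]
                      end self-dual
                  case data:
                    offer{more,ack} → select{more,ack}  (&→⊕)
                      case more:
                        Z self-dual
                      case ack:
                        Z self-dual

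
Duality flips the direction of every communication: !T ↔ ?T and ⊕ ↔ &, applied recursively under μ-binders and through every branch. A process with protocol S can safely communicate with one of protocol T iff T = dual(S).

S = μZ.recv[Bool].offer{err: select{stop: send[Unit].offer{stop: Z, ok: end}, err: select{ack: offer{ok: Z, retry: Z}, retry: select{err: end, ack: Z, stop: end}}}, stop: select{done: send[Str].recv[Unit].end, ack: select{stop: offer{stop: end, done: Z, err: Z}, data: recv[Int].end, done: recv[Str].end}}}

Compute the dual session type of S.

μZ ↦ μZ  (rec unchanged)
  recv[Bool] ↦ send[Bool]
    offer{err,stop} ↦ select{err,stop}  (&→⊕)
      [err]
        select{stop,err} ↦ offer{stop,err}  (⊕→&)
          [stop]
            send[Unit] ↦ recv[Unit]
              offer{stop,ok} ↦ select{stop,ok}  (&→⊕)
                [stop]
                  Z ↦ Z
                [ok]
                  end ↦ end
          [err]
            select{ack,retry} ↦ offer{ack,retry}  (⊕→&)
              [ack]
                offer{ok,retry} ↦ select{ok,retry}  (&→⊕)
                  [ok]
                    Z ↦ Z
                  [retry]
                    Z ↦ Z
              [retry]
                select{err,ack,stop} ↦ offer{err,ack,stop}  (⊕→&)
                  [err]
                    end ↦ end
                  [ack]
                    Z ↦ Z
                  [stop]
                    end ↦ end
      [stop]
        select{done,ack} ↦ offer{done,ack}  (⊕→&)
          [done]
            send[Str] ↦ recv[Str]
              recv[Unit] ↦ send[Unit]
                end ↦ end
          [ack]
            select{stop,data,done} ↦ offer{stop,data,done}  (⊕→&)
              [stop]
                offer{stop,done,err} ↦ select{stop,done,err}  (&→⊕)
                  [stop]
                    end ↦ end
                  [done]
                    Z ↦ Z
                  [err]
                    Z ↦ Z
              [data]
                recv[Int] ↦ send[Int]
                  end ↦ end
              [done]
                recv[Str] ↦ send[Str]
                  end ↦ end

μZ.send[Bool].select{err: offer{stop: recv[Unit].select{stop: Z, ok: end}, err: offer{ack: select{ok: Z, retry: Z}, retry: offer{err: end, ack: Z, stop: end}}}, stop: offer{done: recv[Str].send[Unit].end, ack: offer{stop: select{stop: end, done: Z, err: Z}, data: send[Int].end, done: send[Str].end}}}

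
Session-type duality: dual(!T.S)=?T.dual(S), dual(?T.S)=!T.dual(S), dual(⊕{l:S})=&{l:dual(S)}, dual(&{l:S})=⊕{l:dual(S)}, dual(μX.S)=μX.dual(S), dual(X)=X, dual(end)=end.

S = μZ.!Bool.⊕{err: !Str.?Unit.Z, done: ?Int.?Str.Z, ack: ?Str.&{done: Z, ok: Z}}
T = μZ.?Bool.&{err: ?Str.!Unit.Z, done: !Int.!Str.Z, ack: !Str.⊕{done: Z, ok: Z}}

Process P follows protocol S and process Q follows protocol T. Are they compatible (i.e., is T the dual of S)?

μZ | μZ  ok (binder kept)
  !Bool | ?Bool  ok
    ⊕{err,done,ack} | &{err,done,ack}  ok same labels
      • err:
        !Str | ?Str  ok
          ?Unit | !Unit  ok
            Z | Z  ok
      • done:
        ?Int | !Int  ok
          ?Str | !Str  ok
            Z | Z  ok
      • ack:
        ?Str | !Str  ok
          &{done,ok} | ⊕{done,ok}  ok same labels
            • done:
              Z | Z  ok
            • ok:
              Z | Z  ok

YES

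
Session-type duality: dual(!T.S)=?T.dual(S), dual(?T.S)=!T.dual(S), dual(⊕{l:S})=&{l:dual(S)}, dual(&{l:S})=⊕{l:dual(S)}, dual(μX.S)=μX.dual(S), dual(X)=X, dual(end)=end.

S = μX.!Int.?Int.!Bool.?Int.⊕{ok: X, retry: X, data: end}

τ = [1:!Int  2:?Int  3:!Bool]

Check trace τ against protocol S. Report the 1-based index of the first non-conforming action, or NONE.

NONE

@1 !Int  ✓  state: ?Int.!Bool.?Int.⊕{ok: μX.…, retry: μX.…, data: end}
@2 ?Int  ✓  state: !Bool.?Int.⊕{ok: μX.…, retry: μX.…, data: end}
@3 !Bool  ✓  state: ?Int.⊕{ok: μX.…, retry: μX.…, data: end}
trace exhausted — no violation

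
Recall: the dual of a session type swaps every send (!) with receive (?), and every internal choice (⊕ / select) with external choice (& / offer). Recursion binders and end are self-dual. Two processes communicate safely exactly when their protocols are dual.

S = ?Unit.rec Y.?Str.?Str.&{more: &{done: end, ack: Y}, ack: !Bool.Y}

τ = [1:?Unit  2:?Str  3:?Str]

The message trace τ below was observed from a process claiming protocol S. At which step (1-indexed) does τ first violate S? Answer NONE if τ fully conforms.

step 1: ?Unit  ✓  residual = rec Y.…
step 2: ?Str  ✓  residual = ?Str.&{more: &{done: end, ack: rec Y.…}, ack: !Bool.rec Y.…}
step 3: ?Str  ✓  residual = &{more: &{done: end, ack: rec Y.…}, ack: !Bool.rec Y.…}
τ conforms to S (length 3)

NONE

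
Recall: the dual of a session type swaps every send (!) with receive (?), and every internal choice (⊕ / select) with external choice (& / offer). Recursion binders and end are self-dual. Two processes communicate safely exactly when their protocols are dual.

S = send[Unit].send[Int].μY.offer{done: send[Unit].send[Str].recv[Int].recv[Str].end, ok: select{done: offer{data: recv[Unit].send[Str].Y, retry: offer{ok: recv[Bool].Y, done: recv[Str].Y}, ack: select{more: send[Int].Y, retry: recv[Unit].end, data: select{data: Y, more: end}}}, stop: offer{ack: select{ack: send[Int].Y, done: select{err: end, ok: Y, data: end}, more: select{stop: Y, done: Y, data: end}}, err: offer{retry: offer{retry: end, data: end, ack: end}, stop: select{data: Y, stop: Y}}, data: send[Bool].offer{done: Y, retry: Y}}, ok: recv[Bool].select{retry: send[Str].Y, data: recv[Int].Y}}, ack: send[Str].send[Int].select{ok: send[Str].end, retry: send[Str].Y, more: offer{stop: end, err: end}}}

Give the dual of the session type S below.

send[Unit] = recv[Unit]
  send[Int] = recv[Int]
    μY = μY  (binder kept)
      offer{done,ok,ack} = select{done,ok,ack}  (&→⊕)
        case done:
          send[Unit] = recv[Unit]
            send[Str] = recv[Str]
              recv[Int] = send[Int]
                recv[Str] = send[Str]
                  dual(end) = end
        case ok:
          select{done,stop,ok} = offer{done,stop,ok}  (internal→external)
            case done:
              offer{data,retry,ack} = select{data,retry,ack}  (&→⊕)
                case data:
                  recv[Unit] = send[Unit]
                    send[Str] = recv[Str]
                      dual(Y) = Y
                case retry:
                  offer{ok,done} = select{ok,done}  (&→⊕)
                    case ok:
                      recv[Bool] = send[Bool]
                        dual(Y) = Y
                    case done:
                      recv[Str] = send[Str]
                        dual(Y) = Y
                case ack:
                  select{more,retry,data} = offer{more,retry,data}  (internal→external)
                    case more:
                      send[Int] = recv[Int]
                        dual(Y) = Y
                    case retry:
                      recv[Unit] = send[Unit]
                        dual(end) = end
                    case data:
                      select{data,more} = offer{data,more}  (internal→external)
                        case data:
                          dual(Y) = Y
                        case more:
                          dual(end) = end
            case stop:
              offer{ack,err,data} = select{ack,err,data}  (&→⊕)
                case ack:
                  select{ack,done,more} = offer{ack,done,more}  (internal→external)
                    case ack:
                      send[Int] = recv[Int]
                        dual(Y) = Y
                    case done:
                      select{err,ok,data} = offer{err,ok,data}  (internal→external)
                        case err:
                          dual(end) = end
                        case ok:
                          dual(Y) = Y
                        case data:
                          dual(end) = end
                    case more:
                      select{stop,done,data} = offer{stop,done,data}  (internal→external)
                        case stop:
                          dual(Y) = Y
                        case done:
                          dual(Y) = Y
                        case data:
                          dual(end) = end
                case err:
                  offer{retry,stop} = select{retry,stop}  (&→⊕)
                    case retry:
                      offer{retry,data,ack} = select{retry,data,ack}  (&→⊕)
                        case retry:
                          dual(end) = end
                        case data:
                          dual(end) = end
                        case ack:
                          dual(end) = end
                    case stop:
                      select{data,stop} = offer{data,stop}  (internal→external)
                        case data:
                          dual(Y) = Y
                        case stop:
                          dual(Y) = Y
                case data:
                  send[Bool] = recv[Bool]
                    offer{done,retry} = select{done,retry}  (&→⊕)
                      case done:
                        dual(Y) = Y
                      case retry:
                        dual(Y) = Y
            case ok:
              recv[Bool] = send[Bool]
                select{retry,data} = offer{retry,data}  (internal→external)
                  case retry:
                    send[Str] = recv[Str]
                      dual(Y) = Y
                  case data:
                    recv[Int] = send[Int]
                      dual(Y) = Y
        case ack:
          send[Str] = recv[Str]
            send[Int] = recv[Int]
              select{ok,retry,more} = offer{ok,retry,more}  (internal→external)
                case ok:
                  send[Str] = recv[Str]
                    dual(end) = end
                case retry:
                  send[Str] = recv[Str]
                    dual(Y) = Y
                case more:
                  offer{stop,err} = select{stop,err}  (&→⊕)
                    case stop:
                      dual(end) = end
                    case err:
                      dual(end) = end

recv[Unit].recv[Int].μY.select{done: recv[Unit].recv[Str].send[Int].send[Str].end, ok: offer{done: select{data: send[Unit].recv[Str].Y, retry: select{ok: send[Bool].Y, done: send[Str].Y}, ack: offer{more: recv[Int].Y, retry: send[Unit].end, data: offer{data: Y, more: end}}}, stop: select{ack: offer{ack: recv[Int].Y, done: offer{err: end, ok: Y, data: end}, more: offer{stop: Y, done: Y, data: end}}, err: select{retry: select{retry: end, data: end, ack: end}, stop: offer{data: Y, stop: Y}}, data: recv[Bool].select{done: Y, retry: Y}}, ok: send[Bool].offer{retry: recv[Str].Y, data: send[Int].Y}}, ack: recv[Str].recv[Int].offer{ok: recv[Str].end, retry: recv[Str].Y, more: select{stop: end, err: end}}}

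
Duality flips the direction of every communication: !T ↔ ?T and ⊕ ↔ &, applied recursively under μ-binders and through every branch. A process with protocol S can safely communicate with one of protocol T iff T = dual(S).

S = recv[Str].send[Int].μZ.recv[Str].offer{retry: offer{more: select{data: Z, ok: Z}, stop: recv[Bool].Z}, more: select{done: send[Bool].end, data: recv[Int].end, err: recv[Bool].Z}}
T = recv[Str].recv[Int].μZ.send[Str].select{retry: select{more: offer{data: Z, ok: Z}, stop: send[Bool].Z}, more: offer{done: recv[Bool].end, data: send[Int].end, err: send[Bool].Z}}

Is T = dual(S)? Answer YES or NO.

NO

recv[Str] vs recv[Str]  ✗ same direction on both sides — not dual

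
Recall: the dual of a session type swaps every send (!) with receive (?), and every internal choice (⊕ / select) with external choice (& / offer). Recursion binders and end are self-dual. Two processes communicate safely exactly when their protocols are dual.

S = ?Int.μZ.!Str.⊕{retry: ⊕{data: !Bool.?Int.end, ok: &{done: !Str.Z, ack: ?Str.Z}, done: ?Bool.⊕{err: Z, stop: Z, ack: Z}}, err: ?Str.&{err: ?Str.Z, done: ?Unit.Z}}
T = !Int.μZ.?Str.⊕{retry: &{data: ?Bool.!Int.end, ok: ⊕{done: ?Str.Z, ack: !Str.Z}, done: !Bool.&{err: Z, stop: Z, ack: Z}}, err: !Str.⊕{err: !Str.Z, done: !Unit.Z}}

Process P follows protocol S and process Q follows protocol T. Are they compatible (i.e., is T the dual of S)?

?Int ‖ !Int  ✓
  μZ ‖ μZ  ✓ (rec unchanged)
    !Str ‖ ?Str  ✓
      ⊕{retry,err} ‖ ⊕{retry,err}  ✗ choice polarity not flipped — not dual

NO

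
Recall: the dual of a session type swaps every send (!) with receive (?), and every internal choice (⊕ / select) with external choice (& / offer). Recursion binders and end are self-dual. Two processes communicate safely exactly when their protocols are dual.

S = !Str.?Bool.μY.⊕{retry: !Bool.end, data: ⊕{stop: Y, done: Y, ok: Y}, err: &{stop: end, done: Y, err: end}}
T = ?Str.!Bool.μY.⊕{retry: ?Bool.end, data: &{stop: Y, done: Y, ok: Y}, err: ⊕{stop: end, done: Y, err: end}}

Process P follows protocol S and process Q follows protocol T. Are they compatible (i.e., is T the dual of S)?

NO

!Str | ?Str  match
  ?Bool | !Bool  match
    μY | μY  match (binder kept)
      ⊕{retry,data,err} | ⊕{retry,data,err}  ✗ choice polarity not flipped — not dual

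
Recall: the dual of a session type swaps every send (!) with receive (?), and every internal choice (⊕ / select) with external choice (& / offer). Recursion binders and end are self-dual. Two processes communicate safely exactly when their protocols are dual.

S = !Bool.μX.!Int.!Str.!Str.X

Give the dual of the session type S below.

!Bool → ?Bool
  μX → μX  (rec unchanged)
    !Int → ?Int
      !Str → ?Str
        !Str → ?Str
          X ↦ X

?Bool.μX.?Int.?Str.?Str.X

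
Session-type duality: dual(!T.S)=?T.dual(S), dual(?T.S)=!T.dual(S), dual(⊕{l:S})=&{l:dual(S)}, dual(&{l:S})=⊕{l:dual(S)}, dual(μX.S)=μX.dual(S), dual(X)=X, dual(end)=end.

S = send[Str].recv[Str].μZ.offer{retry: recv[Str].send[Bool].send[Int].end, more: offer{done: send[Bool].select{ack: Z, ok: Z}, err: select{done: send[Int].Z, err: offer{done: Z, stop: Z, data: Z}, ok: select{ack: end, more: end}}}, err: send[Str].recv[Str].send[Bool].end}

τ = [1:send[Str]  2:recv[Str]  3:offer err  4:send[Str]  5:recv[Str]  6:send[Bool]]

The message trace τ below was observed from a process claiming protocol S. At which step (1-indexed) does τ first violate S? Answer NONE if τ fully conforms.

step 1: send[Str]  ✓  state: recv[Str].μZ.…
step 2: recv[Str]  ✓  state: μZ.…
step 3: offer err  ✓  state: send[Str].recv[Str].send[Bool].end
step 4: send[Str]  ✓  state: recv[Str].send[Bool].end
step 5: recv[Str]  ✓  state: send[Bool].end
step 6: send[Bool]  ✓  state: end
all 6 steps conform

NONE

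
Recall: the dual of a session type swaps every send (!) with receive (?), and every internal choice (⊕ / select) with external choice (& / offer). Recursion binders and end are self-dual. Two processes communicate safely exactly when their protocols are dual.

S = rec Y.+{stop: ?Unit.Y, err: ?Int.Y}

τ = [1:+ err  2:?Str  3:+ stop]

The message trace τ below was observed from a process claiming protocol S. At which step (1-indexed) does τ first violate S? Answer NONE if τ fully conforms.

2

[1] + err  match  state: ?Int.rec Y.…
[2] got ?Str, protocol expects ?Int  ✗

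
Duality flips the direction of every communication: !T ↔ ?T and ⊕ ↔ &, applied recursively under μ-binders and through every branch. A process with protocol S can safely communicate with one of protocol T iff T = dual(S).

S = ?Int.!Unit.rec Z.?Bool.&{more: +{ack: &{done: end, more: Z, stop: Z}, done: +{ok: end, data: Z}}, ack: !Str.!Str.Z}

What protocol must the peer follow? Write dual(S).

?Int ↦ !Int
  !Unit ↦ ?Unit
    rec Z ↦ rec Z  (μ self-dual)
      ?Bool ↦ !Bool
        &{more,ack} ↦ +{more,ack}  (offer→select)
          [more]
            +{ack,done} ↦ &{ack,done}  (⊕→&)
              [ack]
                &{done,more,stop} ↦ +{done,more,stop}  (offer→select)
                  [done]
                    end ↦ end
                  [more]
                    Z ↦ Z
                  [stop]
                    Z ↦ Z
              [done]
                +{ok,data} ↦ &{ok,data}  (⊕→&)
                  [ok]
                    end ↦ end
                  [data]
                    Z ↦ Z
          [ack]
            !Str ↦ ?Str
              !Str ↦ ?Str
                Z ↦ Z

!Int.?Unit.rec Z.!Bool.+{more: &{ack: +{done: end, more: Z, stop: Z}, done: &{ok: end, data: Z}}, ack: ?Str.?Str.Z}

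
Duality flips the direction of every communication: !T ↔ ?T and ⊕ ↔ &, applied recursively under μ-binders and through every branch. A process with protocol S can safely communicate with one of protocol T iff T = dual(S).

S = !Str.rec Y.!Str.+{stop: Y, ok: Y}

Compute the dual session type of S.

?Str.rec Y.?Str.&{stop: Y, ok: Y}

!Str ↦ ?Str
  rec Y ↦ rec Y  (binder kept)
    !Str ↦ ?Str
      +{stop,ok} ↦ &{stop,ok}  (select→offer)
        • stop:
          Y self-dual
        • ok:
          Y self-dual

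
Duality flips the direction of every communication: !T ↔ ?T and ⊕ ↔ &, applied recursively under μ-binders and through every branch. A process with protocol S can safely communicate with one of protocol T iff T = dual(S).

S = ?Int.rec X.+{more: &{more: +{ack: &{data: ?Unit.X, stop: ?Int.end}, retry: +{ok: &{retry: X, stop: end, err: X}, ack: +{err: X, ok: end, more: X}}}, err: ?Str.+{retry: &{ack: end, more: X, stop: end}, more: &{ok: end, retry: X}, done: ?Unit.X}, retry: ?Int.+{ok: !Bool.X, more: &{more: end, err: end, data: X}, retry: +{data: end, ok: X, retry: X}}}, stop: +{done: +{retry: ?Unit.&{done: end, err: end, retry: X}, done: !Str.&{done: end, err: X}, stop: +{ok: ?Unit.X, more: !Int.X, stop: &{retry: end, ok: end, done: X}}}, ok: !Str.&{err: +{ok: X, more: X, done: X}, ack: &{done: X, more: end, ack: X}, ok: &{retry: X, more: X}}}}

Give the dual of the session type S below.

!Int.rec X.&{more: +{more: &{ack: +{data: !Unit.X, stop: !Int.end}, retry: &{ok: +{retry: X, stop: end, err: X}, ack: &{err: X, ok: end, more: X}}}, err: !Str.&{retry: +{ack: end, more: X, stop: end}, more: +{ok: end, retry: X}, done: !Unit.X}, retry: !Int.&{ok: ?Bool.X, more: +{more: end, err: end, data: X}, retry: &{data: end, ok: X, retry: X}}}, stop: &{done: &{retry: !Unit.+{done: end, err: end, retry: X}, done: ?Str.+{done: end, err: X}, stop: &{ok: !Unit.X, more: ?Int.X, stop: +{retry: end, ok: end, done: X}}}, ok: ?Str.+{err: &{ok: X, more: X, done: X}, ack: +{done: X, more: end, ack: X}, ok: +{retry: X, more: X}}}}

?Int = !Int
  rec X = rec X  (binder kept)
    +{more,stop} = &{more,stop}  (select→offer)
      case more:
        &{more,err,retry} = +{more,err,retry}  (offer→select)
          case more:
            +{ack,retry} = &{ack,retry}  (select→offer)
              case ack:
                &{data,stop} = +{data,stop}  (offer→select)
                  case data:
                    ?Unit = !Unit
                      X ↦ X
                  case stop:
                    ?Int = !Int
                      end ↦ end
              case retry:
                +{ok,ack} = &{ok,ack}  (select→offer)
                  case ok:
                    &{retry,stop,err} = +{retry,stop,err}  (offer→select)
                      case retry:
                        X ↦ X
                      case stop:
                        end ↦ end
                      case err:
                        X ↦ X
                  case ack:
                    +{err,ok,more} = &{err,ok,more}  (select→offer)
                      case err:
                        X ↦ X
                      case ok:
                        end ↦ end
                      case more:
                        X ↦ X
          case err:
            ?Str = !Str
              +{retry,more,done} = &{retry,more,done}  (select→offer)
                case retry:
                  &{ack,more,stop} = +{ack,more,stop}  (offer→select)
                    case ack:
                      end ↦ end
                    case more:
                      X ↦ X
                    case stop:
                      end ↦ end
                case more:
                  &{ok,retry} = +{ok,retry}  (offer→select)
                    case ok:
                      end ↦ end
                    case retry:
                      X ↦ X
                case done:
                  ?Unit = !Unit
                    X ↦ X
          case retry:
            ?Int = !Int
              +{ok,more,retry} = &{ok,more,retry}  (select→offer)
                case ok:
                  !Bool = ?Bool
                    X ↦ X
                case more:
                  &{more,err,data} = +{more,err,data}  (offer→select)
                    case more:
                      end ↦ end
                    case err:
                      end ↦ end
                    case data:
                      X ↦ X
                case retry:
                  +{data,ok,retry} = &{data,ok,retry}  (select→offer)
                    case data:
                      end ↦ end
                    case ok:
                      X ↦ X
                    case retry:
                      X ↦ X
      case stop:
        +{done,ok} = &{done,ok}  (select→offer)
          case done:
            +{retry,done,stop} = &{retry,done,stop}  (select→offer)
              case retry:
                ?Unit = !Unit
                  &{done,err,retry} = +{done,err,retry}  (offer→select)
                    case done:
                      end ↦ end
                    case err:
                      end ↦ end
                    case retry:
                      X ↦ X
              case done:
                !Str = ?Str
                  &{done,err} = +{done,err}  (offer→select)
                    case done:
                      end ↦ end
                    case err:
                      X ↦ X
              case stop:
                +{ok,more,stop} = &{ok,more,stop}  (select→offer)
                  case ok:
                    ?Unit = !Unit
                      X ↦ X
                  case more:
                    !Int = ?Int
                      X ↦ X
                  case stop:
                    &{retry,ok,done} = +{retry,ok,done}  (offer→select)
                      case retry:
                        end ↦ end
                      case ok:
                        end ↦ end
                      case done:
                        X ↦ X
          case ok:
            !Str = ?Str
              &{err,ack,ok} = +{err,ack,ok}  (offer→select)
                case err:
                  +{ok,more,done} = &{ok,more,done}  (select→offer)
                    case ok:
                      X ↦ X
                    case more:
                      X ↦ X
                    case done:
                      X ↦ X
                case ack:
                  &{done,more,ack} = +{done,more,ack}  (offer→select)
                    case done:
                      X ↦ X
                    case more:
                      end ↦ end
                    case ack:
                      X ↦ X
                case ok:
                  &{retry,more} = +{retry,more}  (offer→select)
                    case retry:
                      X ↦ X
                    case more:
                      X ↦ X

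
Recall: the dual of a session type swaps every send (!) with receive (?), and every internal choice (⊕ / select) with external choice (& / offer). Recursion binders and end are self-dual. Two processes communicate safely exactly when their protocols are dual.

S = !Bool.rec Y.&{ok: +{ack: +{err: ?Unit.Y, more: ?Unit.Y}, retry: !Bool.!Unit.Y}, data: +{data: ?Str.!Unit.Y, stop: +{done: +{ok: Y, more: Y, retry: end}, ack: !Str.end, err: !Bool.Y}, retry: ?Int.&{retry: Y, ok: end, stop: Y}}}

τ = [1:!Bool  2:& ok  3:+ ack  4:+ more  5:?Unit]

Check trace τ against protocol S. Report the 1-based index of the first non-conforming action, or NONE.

NONE

@1 !Bool  match  cont: rec Y.…
@2 & ok  match  cont: +{ack: +{err: ?Unit.rec Y.…, more: ?Unit.rec Y.…}, retry: !Bool.!Unit.rec Y.…}
@3 + ack  match  cont: +{err: ?Unit.rec Y.…, more: ?Unit.rec Y.…}
@4 + more  match  cont: ?Unit.rec Y.…
@5 ?Unit  match  cont: rec Y.…
all 5 steps conform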